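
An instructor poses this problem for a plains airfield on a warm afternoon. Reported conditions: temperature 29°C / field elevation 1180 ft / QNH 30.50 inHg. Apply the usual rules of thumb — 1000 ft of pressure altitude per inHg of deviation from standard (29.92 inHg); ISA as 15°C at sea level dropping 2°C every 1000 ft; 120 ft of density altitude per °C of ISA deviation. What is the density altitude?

Pressure altitude = 1180 + (29.92 − 30.50) × 1000 = 1180 + (-580) = 600 ft.
ISA temperature at 600 ft = 15 − 2 × (600/1000) = 13.8°C.
ISA deviation = 29 − 13.8 = +15.2°C.
Density altitude = 600 + 120 × (15.2) = 2424 ft.

2424 ft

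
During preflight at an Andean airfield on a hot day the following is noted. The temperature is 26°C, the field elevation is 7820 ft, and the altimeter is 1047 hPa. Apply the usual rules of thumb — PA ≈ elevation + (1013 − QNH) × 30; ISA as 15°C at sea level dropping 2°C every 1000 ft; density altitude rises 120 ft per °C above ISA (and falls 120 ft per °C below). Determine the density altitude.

9752 ft

Pressure altitude = 7820 + (1013 − 1047) × 30 = 7820 + (-1020) = 6800 ft.
ISA temperature at 6800 ft = 15 − 2 × (6800/1000) = 1.4°C.
ISA deviation = 26 − 1.4 = +24.6°C.
Density altitude = 6800 + 120 × (24.6) = 9752 ft.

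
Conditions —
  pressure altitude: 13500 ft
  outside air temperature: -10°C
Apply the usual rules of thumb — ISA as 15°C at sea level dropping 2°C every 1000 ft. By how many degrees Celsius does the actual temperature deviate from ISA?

ISA+2°C

ISA temperature at 13500 ft = 15 − 2 × (13500/1000) = -12°C.
Deviation = OAT − ISA = -10 − (-12) = +2°C.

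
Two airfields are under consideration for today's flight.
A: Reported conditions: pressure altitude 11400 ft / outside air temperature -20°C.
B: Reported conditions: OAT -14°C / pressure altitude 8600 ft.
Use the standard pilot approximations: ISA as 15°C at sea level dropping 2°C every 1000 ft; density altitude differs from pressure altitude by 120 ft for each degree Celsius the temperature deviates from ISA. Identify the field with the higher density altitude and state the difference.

A: ISA temp = -7.8°C, deviation -12.2°C, DA = 11400 + 120 × (-12.2) = 9936 ft.
B: ISA temp = -2.2°C, deviation -11.8°C, DA = 8600 + 120 × (-11.8) = 7184 ft.
A is higher by 9936 − 7184 = 2752 ft.

A by 2752 ft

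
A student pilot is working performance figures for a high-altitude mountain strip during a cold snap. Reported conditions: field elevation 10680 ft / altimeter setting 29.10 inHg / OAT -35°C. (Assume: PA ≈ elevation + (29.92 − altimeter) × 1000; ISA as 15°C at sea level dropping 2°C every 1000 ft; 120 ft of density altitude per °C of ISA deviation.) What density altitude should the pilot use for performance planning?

8260 ft

Pressure altitude = 10680 + (29.92 − 29.10) × 1000 = 10680 + (+820) = 11500 ft.
ISA temperature at 11500 ft = 15 − 2 × (11500/1000) = -8°C.
ISA deviation = -35 − (-8) = -27°C.
Density altitude = 11500 + 120 × (-27) = 8260 ft.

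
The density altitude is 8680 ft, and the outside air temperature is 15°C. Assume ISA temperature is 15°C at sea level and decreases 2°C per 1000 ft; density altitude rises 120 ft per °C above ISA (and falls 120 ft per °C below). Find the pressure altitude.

7000 ft

DA = PA + 120 × (OAT − (15 − 2·PA/1000)) = PA + 120·OAT − 1800 + 0.24·PA = 1.24·PA + 120·OAT − 1800.
So 1.24·PA = 8680 − 120 × 15 + 1800 = 8680.
PA = 8680 / 1.24 = 7000 ft.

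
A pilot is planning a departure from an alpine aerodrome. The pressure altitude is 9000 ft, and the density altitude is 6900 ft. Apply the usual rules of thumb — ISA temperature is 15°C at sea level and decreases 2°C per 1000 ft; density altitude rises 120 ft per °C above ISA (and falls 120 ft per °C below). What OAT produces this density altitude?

-20.5°C

Density altitude − pressure altitude = 6900 − 9000 = -2100 ft.
At 120 ft/°C that is an ISA deviation of -2100/120 = -17.5°C.
ISA temperature at 9000 ft = 15 − 2 × (9000/1000) = -3°C.
OAT = ISA + deviation = -3 + (-17.5) = -20.5°C.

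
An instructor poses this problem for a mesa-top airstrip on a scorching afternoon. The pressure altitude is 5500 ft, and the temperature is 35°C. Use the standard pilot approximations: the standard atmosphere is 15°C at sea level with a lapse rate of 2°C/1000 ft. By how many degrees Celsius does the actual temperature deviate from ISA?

ISA+31°C

ISA temperature at 5500 ft = 15 − 2 × (5500/1000) = 4°C.
Deviation = OAT − ISA = 35 − 4 = +31°C.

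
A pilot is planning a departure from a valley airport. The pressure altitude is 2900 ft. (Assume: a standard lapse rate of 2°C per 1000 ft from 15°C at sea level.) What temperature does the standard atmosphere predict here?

9.2°C

ISA temperature = 15 − 2 × (2900/1000) = 15 − 5.8 = 9.2°C.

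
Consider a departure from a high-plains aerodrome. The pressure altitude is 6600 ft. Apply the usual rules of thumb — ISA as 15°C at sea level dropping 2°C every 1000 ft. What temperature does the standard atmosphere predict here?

ISA temperature = 15 − 2 × (6600/1000) = 15 − 13.2 = 1.8°C.

1.8°C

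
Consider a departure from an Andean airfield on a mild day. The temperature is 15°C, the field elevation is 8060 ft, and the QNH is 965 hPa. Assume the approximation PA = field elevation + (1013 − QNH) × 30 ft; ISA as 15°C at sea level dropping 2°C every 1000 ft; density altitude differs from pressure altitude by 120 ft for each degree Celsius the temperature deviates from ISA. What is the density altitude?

Pressure altitude = 8060 + (1013 − 965) × 30 = 8060 + (+1440) = 9500 ft.
ISA temperature at 9500 ft = 15 − 2 × (9500/1000) = -4°C.
ISA deviation = 15 − (-4) = +19°C.
Density altitude = 9500 + 120 × (19) = 11780 ft.

11780 ft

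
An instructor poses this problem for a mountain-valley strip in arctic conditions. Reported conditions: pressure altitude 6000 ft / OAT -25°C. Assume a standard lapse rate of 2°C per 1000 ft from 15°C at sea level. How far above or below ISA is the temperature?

ISA-28°C

ISA temperature at 6000 ft = 15 − 2 × (6000/1000) = 3°C.
Deviation = OAT − ISA = -25 − 3 = -28°C.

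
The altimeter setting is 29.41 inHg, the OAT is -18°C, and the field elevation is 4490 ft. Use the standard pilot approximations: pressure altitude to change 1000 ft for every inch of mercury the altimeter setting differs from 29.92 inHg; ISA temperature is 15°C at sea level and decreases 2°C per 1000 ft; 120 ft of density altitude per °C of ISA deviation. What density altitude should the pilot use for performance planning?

Pressure altitude = 4490 + (29.92 − 29.41) × 1000 = 4490 + (+510) = 5000 ft.
ISA temperature at 5000 ft = 15 − 2 × (5000/1000) = 5°C.
ISA deviation = -18 − 5 = -23°C.
Density altitude = 5000 + 120 × (-23) = 2240 ft.

2240 ft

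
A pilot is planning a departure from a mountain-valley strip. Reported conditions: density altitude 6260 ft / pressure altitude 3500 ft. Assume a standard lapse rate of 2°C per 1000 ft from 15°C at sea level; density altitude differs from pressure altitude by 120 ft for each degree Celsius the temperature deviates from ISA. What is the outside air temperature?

Density altitude − pressure altitude = 6260 − 3500 = +2760 ft.
At 120 ft/°C that is an ISA deviation of 2760/120 = +23°C.
ISA temperature at 3500 ft = 15 − 2 × (3500/1000) = 8°C.
OAT = ISA + deviation = 8 + (+23) = 31°C.

31°C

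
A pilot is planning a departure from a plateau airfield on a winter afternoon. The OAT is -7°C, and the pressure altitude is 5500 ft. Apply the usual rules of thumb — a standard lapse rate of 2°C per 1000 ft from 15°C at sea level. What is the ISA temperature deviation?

ISA temperature at 5500 ft = 15 − 2 × (5500/1000) = 4°C.
Deviation = OAT − ISA = -7 − 4 = -11°C.

ISA-11°C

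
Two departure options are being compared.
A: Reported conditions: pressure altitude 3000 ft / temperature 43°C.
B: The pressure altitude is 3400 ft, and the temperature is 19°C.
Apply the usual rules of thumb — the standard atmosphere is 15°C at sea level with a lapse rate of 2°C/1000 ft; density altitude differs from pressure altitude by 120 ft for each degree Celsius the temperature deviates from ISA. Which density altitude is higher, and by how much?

A: ISA temp = 9°C, deviation +34°C, DA = 3000 + 120 × 34 = 7080 ft.
B: ISA temp = 8.2°C, deviation +10.8°C, DA = 3400 + 120 × 10.8 = 4696 ft.
A is higher by 7080 − 4696 = 2384 ft.

A by 2384 ft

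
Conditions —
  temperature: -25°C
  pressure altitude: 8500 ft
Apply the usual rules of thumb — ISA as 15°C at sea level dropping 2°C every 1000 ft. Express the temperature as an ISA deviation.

ISA temperature at 8500 ft = 15 − 2 × (8500/1000) = -2°C.
Deviation = OAT − ISA = -25 − (-2) = -23°C.

ISA-23°C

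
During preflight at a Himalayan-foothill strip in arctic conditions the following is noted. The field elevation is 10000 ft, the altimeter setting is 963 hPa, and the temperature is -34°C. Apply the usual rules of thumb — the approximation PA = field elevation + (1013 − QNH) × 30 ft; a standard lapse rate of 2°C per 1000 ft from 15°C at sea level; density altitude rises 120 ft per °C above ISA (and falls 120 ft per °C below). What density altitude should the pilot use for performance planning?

8380 ft

Pressure altitude = 10000 + (1013 − 963) × 30 = 10000 + (+1500) = 11500 ft.
ISA temperature at 11500 ft = 15 − 2 × (11500/1000) = -8°C.
ISA deviation = -34 − (-8) = -26°C.
Density altitude = 11500 + 120 × (-26) = 8380 ft.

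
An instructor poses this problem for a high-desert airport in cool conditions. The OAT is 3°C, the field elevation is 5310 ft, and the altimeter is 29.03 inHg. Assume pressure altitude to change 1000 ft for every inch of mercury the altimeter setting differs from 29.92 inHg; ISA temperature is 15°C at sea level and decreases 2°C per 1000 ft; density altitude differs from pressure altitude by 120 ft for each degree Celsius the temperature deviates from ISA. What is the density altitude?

6248 ft

Pressure altitude = 5310 + (29.92 − 29.03) × 1000 = 5310 + (+890) = 6200 ft.
ISA temperature at 6200 ft = 15 − 2 × (6200/1000) = 2.6°C.
ISA deviation = 3 − 2.6 = +0.4°C.
Density altitude = 6200 + 120 × (0.4) = 6248 ft.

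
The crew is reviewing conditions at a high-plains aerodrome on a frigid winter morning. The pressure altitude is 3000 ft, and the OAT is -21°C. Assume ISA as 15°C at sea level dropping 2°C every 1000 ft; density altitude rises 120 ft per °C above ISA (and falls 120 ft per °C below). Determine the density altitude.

ISA temperature at 3000 ft = 15 − 2 × (3000/1000) = 9°C.
ISA deviation = -21 − 9 = -30°C.
Density altitude = 3000 + 120 × (-30) = 3000 + (-3600) = -600 ft.

-600 ft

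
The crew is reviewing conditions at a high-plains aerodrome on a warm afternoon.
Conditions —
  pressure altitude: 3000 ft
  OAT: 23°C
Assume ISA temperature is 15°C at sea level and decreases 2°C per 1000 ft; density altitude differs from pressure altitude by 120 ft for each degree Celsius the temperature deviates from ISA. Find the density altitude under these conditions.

ISA temperature at 3000 ft = 15 − 2 × (3000/1000) = 9°C.
ISA deviation = 23 − 9 = +14°C.
Density altitude = 3000 + 120 × (14) = 3000 + (+1680) = 4680 ft.

4680 ft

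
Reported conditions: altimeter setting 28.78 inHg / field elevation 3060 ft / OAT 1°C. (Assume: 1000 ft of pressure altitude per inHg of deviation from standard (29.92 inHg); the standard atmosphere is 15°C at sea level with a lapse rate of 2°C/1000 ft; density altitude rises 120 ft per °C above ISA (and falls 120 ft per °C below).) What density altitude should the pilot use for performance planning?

3528 ft

Pressure altitude = 3060 + (29.92 − 28.78) × 1000 = 3060 + (+1140) = 4200 ft.
ISA temperature at 4200 ft = 15 − 2 × (4200/1000) = 6.6°C.
ISA deviation = 1 − 6.6 = -5.6°C.
Density altitude = 4200 + 120 × (-5.6) = 3528 ft.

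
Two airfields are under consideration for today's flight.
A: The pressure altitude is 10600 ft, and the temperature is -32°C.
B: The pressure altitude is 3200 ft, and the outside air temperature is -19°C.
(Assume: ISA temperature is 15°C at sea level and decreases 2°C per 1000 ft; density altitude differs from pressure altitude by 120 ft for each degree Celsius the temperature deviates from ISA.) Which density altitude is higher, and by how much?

A by 7616 ft

A: ISA temp = -6.2°C, deviation -25.8°C, DA = 10600 + 120 × (-25.8) = 7504 ft.
B: ISA temp = 8.6°C, deviation -27.6°C, DA = 3200 + 120 × (-27.6) = -112 ft.
A is higher by 7504 − (-112) = 7616 ft.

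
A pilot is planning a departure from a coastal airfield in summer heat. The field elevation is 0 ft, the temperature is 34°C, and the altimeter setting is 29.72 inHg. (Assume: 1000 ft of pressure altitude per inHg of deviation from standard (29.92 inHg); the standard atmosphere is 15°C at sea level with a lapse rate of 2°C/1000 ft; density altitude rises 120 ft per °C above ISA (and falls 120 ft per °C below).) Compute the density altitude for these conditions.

Pressure altitude = 0 + (29.92 − 29.72) × 1000 = 0 + (+200) = 200 ft.
ISA temperature at 200 ft = 15 − 2 × (200/1000) = 14.6°C.
ISA deviation = 34 − 14.6 = +19.4°C.
Density altitude = 200 + 120 × (19.4) = 2528 ft.

2528 ft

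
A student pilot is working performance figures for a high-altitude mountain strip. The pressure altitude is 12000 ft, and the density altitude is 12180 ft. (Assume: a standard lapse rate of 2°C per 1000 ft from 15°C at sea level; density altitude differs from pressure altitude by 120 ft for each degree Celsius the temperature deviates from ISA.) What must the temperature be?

Density altitude − pressure altitude = 12180 − 12000 = +180 ft.
At 120 ft/°C that is an ISA deviation of 180/120 = +1.5°C.
ISA temperature at 12000 ft = 15 − 2 × (12000/1000) = -9°C.
OAT = ISA + deviation = -9 + (+1.5) = -7.5°C.

-7.5°C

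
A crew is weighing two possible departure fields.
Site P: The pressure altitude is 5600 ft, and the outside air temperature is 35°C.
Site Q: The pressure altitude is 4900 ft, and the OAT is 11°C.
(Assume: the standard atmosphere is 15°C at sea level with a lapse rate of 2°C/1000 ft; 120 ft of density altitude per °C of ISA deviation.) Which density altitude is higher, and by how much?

Site P: ISA temp = 3.8°C, deviation +31.2°C, DA = 5600 + 120 × 31.2 = 9344 ft.
Site Q: ISA temp = 5.2°C, deviation +5.8°C, DA = 4900 + 120 × 5.8 = 5596 ft.
Site P is higher by 9344 − 5596 = 3748 ft.

Site P by 3748 ft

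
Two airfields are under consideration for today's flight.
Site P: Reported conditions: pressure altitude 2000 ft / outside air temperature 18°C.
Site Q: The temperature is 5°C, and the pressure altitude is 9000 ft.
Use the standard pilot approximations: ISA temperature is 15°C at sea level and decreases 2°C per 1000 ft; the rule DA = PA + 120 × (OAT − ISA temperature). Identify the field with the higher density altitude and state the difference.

Site Q by 7120 ft

Site P: ISA temp = 11°C, deviation +7°C, DA = 2000 + 120 × 7 = 2840 ft.
Site Q: ISA temp = -3°C, deviation +8°C, DA = 9000 + 120 × 8 = 9960 ft.
Site Q is higher by 9960 − 2840 = 7120 ft.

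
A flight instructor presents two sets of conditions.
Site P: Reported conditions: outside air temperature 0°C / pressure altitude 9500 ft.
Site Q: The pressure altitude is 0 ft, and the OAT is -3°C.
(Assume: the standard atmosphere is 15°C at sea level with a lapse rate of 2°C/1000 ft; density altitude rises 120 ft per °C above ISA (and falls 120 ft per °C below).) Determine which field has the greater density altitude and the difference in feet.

Site P: ISA temp = -4°C, deviation +4°C, DA = 9500 + 120 × 4 = 9980 ft.
Site Q: ISA temp = 15°C, deviation -18°C, DA = 0 + 120 × (-18) = -2160 ft.
Site P is higher by 9980 − (-2160) = 12140 ft.

Site P by 12140 ft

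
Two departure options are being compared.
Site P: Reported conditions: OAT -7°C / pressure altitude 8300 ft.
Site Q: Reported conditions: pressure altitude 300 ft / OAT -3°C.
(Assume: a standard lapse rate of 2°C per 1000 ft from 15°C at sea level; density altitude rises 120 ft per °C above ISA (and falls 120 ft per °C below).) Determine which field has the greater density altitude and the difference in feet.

Site P: ISA temp = -1.6°C, deviation -5.4°C, DA = 8300 + 120 × (-5.4) = 7652 ft.
Site Q: ISA temp = 14.4°C, deviation -17.4°C, DA = 300 + 120 × (-17.4) = -1788 ft.
Site P is higher by 7652 − (-1788) = 9440 ft.

Site P by 9440 ft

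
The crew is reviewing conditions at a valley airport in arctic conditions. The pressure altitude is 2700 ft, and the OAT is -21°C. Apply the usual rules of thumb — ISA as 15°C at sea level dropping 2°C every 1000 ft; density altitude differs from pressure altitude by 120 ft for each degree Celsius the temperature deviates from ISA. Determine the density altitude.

-972 ft

ISA temperature at 2700 ft = 15 − 2 × (2700/1000) = 9.6°C.
ISA deviation = -21 − 9.6 = -30.6°C.
Density altitude = 2700 + 120 × (-30.6) = 2700 + (-3672) = -972 ft.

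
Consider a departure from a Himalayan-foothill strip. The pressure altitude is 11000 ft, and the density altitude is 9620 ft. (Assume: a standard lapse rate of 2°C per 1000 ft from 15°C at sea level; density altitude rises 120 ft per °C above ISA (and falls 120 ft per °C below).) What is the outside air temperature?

-18.5°C

Density altitude − pressure altitude = 9620 − 11000 = -1380 ft.
At 120 ft/°C that is an ISA deviation of -1380/120 = -11.5°C.
ISA temperature at 11000 ft = 15 − 2 × (11000/1000) = -7°C.
OAT = ISA + deviation = -7 + (-11.5) = -18.5°C.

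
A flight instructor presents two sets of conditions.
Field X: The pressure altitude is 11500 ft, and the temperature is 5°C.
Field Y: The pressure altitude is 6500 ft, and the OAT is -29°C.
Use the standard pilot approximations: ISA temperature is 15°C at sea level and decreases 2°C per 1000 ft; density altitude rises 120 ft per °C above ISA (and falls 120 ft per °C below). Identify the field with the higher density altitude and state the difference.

Field X by 10280 ft

Field X: ISA temp = -8°C, deviation +13°C, DA = 11500 + 120 × 13 = 13060 ft.
Field Y: ISA temp = 2°C, deviation -31°C, DA = 6500 + 120 × (-31) = 2780 ft.
Field X is higher by 13060 − 2780 = 10280 ft.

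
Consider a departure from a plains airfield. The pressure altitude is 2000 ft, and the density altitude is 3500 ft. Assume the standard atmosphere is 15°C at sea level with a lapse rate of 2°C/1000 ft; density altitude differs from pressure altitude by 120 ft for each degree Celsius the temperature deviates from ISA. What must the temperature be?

23.5°C

Density altitude − pressure altitude = 3500 − 2000 = +1500 ft.
At 120 ft/°C that is an ISA deviation of 1500/120 = +12.5°C.
ISA temperature at 2000 ft = 15 − 2 × (2000/1000) = 11°C.
OAT = ISA + deviation = 11 + (+12.5) = 23.5°C.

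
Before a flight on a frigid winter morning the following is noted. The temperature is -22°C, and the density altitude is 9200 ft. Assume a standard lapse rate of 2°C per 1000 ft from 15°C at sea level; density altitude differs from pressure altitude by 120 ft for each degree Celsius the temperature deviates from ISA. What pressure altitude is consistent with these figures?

11000 ft

DA = PA + 120 × (OAT − (15 − 2·PA/1000)) = PA + 120·OAT − 1800 + 0.24·PA = 1.24·PA + 120·OAT − 1800.
So 1.24·PA = 9200 − 120 × (-22) + 1800 = 13640.
PA = 13640 / 1.24 = 11000 ft.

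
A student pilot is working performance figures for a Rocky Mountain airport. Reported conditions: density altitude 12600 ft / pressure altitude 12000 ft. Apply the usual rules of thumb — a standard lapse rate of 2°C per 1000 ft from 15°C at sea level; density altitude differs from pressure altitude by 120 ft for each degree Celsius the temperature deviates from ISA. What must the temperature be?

-4°C

Density altitude − pressure altitude = 12600 − 12000 = +600 ft.
At 120 ft/°C that is an ISA deviation of 600/120 = +5°C.
ISA temperature at 12000 ft = 15 − 2 × (12000/1000) = -9°C.
OAT = ISA + deviation = -9 + (+5) = -4°C.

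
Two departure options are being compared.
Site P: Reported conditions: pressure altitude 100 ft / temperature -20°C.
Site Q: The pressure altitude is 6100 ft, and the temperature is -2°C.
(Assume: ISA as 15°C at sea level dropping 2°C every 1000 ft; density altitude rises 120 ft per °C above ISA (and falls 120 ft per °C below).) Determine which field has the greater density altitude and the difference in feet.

Site P: ISA temp = 14.8°C, deviation -34.8°C, DA = 100 + 120 × (-34.8) = -4076 ft.
Site Q: ISA temp = 2.8°C, deviation -4.8°C, DA = 6100 + 120 × (-4.8) = 5524 ft.
Site Q is higher by 5524 − (-4076) = 9600 ft.

Site Q by 9600 ft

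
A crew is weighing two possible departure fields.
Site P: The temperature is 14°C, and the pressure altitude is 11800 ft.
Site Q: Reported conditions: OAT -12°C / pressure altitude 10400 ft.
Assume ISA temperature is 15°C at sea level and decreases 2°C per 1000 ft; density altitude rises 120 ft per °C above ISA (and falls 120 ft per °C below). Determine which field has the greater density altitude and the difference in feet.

Site P: ISA temp = -8.6°C, deviation +22.6°C, DA = 11800 + 120 × 22.6 = 14512 ft.
Site Q: ISA temp = -5.8°C, deviation -6.2°C, DA = 10400 + 120 × (-6.2) = 9656 ft.
Site P is higher by 14512 − 9656 = 4856 ft.

Site P by 4856 ft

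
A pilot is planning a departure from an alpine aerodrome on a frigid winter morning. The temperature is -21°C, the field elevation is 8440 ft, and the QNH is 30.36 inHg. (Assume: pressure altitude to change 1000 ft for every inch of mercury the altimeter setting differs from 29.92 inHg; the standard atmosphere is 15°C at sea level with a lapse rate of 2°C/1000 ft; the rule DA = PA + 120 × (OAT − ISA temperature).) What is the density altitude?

Pressure altitude = 8440 + (29.92 − 30.36) × 1000 = 8440 + (-440) = 8000 ft.
ISA temperature at 8000 ft = 15 − 2 × (8000/1000) = -1°C.
ISA deviation = -21 − (-1) = -20°C.
Density altitude = 8000 + 120 × (-20) = 5600 ft.

5600 ft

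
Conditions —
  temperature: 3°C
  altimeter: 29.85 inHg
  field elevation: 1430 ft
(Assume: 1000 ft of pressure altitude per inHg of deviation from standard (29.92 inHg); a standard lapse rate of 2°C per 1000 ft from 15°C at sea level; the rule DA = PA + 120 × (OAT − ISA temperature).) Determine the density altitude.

420 ft

Pressure altitude = 1430 + (29.92 − 29.85) × 1000 = 1430 + (+70) = 1500 ft.
ISA temperature at 1500 ft = 15 − 2 × (1500/1000) = 12°C.
ISA deviation = 3 − 12 = -9°C.
Density altitude = 1500 + 120 × (-9) = 420 ft.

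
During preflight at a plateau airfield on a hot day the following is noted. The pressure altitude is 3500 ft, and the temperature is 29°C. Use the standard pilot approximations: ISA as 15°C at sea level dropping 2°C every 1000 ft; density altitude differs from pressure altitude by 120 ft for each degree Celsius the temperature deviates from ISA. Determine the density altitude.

ISA temperature at 3500 ft = 15 − 2 × (3500/1000) = 8°C.
ISA deviation = 29 − 8 = +21°C.
Density altitude = 3500 + 120 × (21) = 3500 + (+2520) = 6020 ft.

6020 ft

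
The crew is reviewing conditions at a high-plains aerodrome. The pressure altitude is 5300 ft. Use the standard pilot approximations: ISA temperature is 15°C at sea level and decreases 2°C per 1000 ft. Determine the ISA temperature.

4.4°C

ISA temperature = 15 − 2 × (5300/1000) = 15 − 10.6 = 4.4°C.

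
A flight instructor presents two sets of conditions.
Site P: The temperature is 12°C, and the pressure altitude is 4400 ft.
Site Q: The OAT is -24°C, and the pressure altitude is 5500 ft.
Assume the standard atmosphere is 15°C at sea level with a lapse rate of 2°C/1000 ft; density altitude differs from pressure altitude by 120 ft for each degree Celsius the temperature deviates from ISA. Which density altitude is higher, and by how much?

Site P: ISA temp = 6.2°C, deviation +5.8°C, DA = 4400 + 120 × 5.8 = 5096 ft.
Site Q: ISA temp = 4°C, deviation -28°C, DA = 5500 + 120 × (-28) = 2140 ft.
Site P is higher by 5096 − 2140 = 2956 ft.

Site P by 2956 ft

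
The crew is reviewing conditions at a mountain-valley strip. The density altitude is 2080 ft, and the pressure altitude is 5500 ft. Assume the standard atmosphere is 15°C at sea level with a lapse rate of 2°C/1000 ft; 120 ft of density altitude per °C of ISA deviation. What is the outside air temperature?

Density altitude − pressure altitude = 2080 − 5500 = -3420 ft.
At 120 ft/°C that is an ISA deviation of -3420/120 = -28.5°C.
ISA temperature at 5500 ft = 15 − 2 × (5500/1000) = 4°C.
OAT = ISA + deviation = 4 + (-28.5) = -24.5°C.

-24.5°C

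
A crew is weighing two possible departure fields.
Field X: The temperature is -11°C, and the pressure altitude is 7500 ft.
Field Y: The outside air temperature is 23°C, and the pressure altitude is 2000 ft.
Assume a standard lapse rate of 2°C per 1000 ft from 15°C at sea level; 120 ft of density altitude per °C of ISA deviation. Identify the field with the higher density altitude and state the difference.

Field X: ISA temp = 0°C, deviation -11°C, DA = 7500 + 120 × (-11) = 6180 ft.
Field Y: ISA temp = 11°C, deviation +12°C, DA = 2000 + 120 × 12 = 3440 ft.
Field X is higher by 6180 − 3440 = 2740 ft.

Field X by 2740 ft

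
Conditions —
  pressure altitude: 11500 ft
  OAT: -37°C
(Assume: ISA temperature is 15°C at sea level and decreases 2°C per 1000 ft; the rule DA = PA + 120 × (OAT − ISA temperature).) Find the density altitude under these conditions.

8020 ft

ISA temperature at 11500 ft = 15 − 2 × (11500/1000) = -8°C.
ISA deviation = -37 − (-8) = -29°C.
Density altitude = 11500 + 120 × (-29) = 11500 + (-3480) = 8020 ft.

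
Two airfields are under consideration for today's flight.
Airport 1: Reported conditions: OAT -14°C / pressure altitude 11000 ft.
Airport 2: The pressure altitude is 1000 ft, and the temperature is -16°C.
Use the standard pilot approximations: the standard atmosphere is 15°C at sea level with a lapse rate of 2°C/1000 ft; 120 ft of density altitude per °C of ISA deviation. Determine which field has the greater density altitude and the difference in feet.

Airport 1 by 12640 ft

Airport 1: ISA temp = -7°C, deviation -7°C, DA = 11000 + 120 × (-7) = 10160 ft.
Airport 2: ISA temp = 13°C, deviation -29°C, DA = 1000 + 120 × (-29) = -2480 ft.
Airport 1 is higher by 10160 − (-2480) = 12640 ft.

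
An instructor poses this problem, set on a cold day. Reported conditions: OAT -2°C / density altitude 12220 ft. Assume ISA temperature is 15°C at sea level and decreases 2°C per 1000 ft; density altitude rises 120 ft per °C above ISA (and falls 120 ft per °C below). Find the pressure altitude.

DA = PA + 120 × (OAT − (15 − 2·PA/1000)) = PA + 120·OAT − 1800 + 0.24·PA = 1.24·PA + 120·OAT − 1800.
So 1.24·PA = 12220 − 120 × (-2) + 1800 = 14260.
PA = 14260 / 1.24 = 11500 ft.

11500 ft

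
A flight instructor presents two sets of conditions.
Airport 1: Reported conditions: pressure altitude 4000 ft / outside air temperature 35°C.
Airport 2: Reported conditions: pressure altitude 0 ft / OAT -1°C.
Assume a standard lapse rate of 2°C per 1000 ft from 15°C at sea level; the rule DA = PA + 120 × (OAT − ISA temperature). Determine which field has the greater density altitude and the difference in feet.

Airport 1 by 9280 ft

Airport 1: ISA temp = 7°C, deviation +28°C, DA = 4000 + 120 × 28 = 7360 ft.
Airport 2: ISA temp = 15°C, deviation -16°C, DA = 0 + 120 × (-16) = -1920 ft.
Airport 1 is higher by 7360 − (-1920) = 9280 ft.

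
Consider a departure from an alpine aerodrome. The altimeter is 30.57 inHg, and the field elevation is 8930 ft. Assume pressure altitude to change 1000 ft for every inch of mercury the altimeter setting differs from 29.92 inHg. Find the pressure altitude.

Pressure correction = (29.92 − 30.57) × 1000 = -650 ft.
Pressure altitude = 8930 + (-650) = 8280 ft.

8280 ft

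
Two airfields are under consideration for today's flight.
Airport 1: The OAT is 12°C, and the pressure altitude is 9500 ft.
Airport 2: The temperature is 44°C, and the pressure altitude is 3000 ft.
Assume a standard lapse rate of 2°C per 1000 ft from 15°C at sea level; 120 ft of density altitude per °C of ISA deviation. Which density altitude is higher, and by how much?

Airport 1 by 4220 ft

Airport 1: ISA temp = -4°C, deviation +16°C, DA = 9500 + 120 × 16 = 11420 ft.
Airport 2: ISA temp = 9°C, deviation +35°C, DA = 3000 + 120 × 35 = 7200 ft.
Airport 1 is higher by 11420 − 7200 = 4220 ft.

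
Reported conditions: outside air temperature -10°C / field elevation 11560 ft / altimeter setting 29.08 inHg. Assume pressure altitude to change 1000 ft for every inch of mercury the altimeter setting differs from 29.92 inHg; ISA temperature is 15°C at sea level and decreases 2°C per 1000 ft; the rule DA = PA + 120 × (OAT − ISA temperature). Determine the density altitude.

Pressure altitude = 11560 + (29.92 − 29.08) × 1000 = 11560 + (+840) = 12400 ft.
ISA temperature at 12400 ft = 15 − 2 × (12400/1000) = -9.8°C.
ISA deviation = -10 − (-9.8) = -0.2°C.
Density altitude = 12400 + 120 × (-0.2) = 12376 ft.

12376 ft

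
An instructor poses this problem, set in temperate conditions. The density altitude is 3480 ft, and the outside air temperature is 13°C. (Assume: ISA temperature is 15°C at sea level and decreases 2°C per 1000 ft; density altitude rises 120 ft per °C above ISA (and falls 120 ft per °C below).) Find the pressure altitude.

3000 ft

DA = PA + 120 × (OAT − (15 − 2·PA/1000)) = PA + 120·OAT − 1800 + 0.24·PA = 1.24·PA + 120·OAT − 1800.
So 1.24·PA = 3480 − 120 × 13 + 1800 = 3720.
PA = 3720 / 1.24 = 3000 ft.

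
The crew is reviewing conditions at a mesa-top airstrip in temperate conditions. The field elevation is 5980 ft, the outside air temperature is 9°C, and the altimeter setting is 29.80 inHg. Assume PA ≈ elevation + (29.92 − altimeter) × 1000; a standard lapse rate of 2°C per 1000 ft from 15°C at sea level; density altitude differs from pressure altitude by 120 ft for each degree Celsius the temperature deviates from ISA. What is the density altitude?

6844 ft

Pressure altitude = 5980 + (29.92 − 29.80) × 1000 = 5980 + (+120) = 6100 ft.
ISA temperature at 6100 ft = 15 − 2 × (6100/1000) = 2.8°C.
ISA deviation = 9 − 2.8 = +6.2°C.
Density altitude = 6100 + 120 × (6.2) = 6844 ft.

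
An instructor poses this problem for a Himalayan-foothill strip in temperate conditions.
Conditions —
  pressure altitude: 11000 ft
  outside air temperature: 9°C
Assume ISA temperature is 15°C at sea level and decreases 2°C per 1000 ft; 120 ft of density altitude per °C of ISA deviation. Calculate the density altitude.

12920 ft

ISA temperature at 11000 ft = 15 − 2 × (11000/1000) = -7°C.
ISA deviation = 9 − (-7) = +16°C.
Density altitude = 11000 + 120 × (16) = 11000 + (+1920) = 12920 ft.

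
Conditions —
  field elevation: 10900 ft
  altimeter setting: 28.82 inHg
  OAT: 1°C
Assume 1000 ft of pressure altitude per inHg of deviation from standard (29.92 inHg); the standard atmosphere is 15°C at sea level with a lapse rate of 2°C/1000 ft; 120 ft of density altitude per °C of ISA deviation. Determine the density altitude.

13200 ft

Pressure altitude = 10900 + (29.92 − 28.82) × 1000 = 10900 + (+1100) = 12000 ft.
ISA temperature at 12000 ft = 15 − 2 × (12000/1000) = -9°C.
ISA deviation = 1 − (-9) = +10°C.
Density altitude = 12000 + 120 × (10) = 13200 ft.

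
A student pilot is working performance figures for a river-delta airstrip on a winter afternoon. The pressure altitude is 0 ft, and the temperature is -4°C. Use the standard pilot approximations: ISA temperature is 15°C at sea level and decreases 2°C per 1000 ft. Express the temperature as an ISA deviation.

ISA-19°C

ISA temperature at 0 ft = 15 − 2 × (0/1000) = 15°C.
Deviation = OAT − ISA = -4 − 15 = -19°C.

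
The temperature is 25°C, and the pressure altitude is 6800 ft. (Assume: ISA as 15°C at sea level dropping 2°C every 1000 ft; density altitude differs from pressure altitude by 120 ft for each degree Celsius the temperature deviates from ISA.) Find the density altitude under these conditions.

ISA temperature at 6800 ft = 15 − 2 × (6800/1000) = 1.4°C.
ISA deviation = 25 − 1.4 = +23.6°C.
Density altitude = 6800 + 120 × (23.6) = 6800 + (+2832) = 9632 ft.

9632 ft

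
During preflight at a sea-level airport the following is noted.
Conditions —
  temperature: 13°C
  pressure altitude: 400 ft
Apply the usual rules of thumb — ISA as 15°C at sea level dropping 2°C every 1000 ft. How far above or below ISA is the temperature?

ISA-1.2°C

ISA temperature at 400 ft = 15 − 2 × (400/1000) = 14.2°C.
Deviation = OAT − ISA = 13 − 14.2 = -1.2°C.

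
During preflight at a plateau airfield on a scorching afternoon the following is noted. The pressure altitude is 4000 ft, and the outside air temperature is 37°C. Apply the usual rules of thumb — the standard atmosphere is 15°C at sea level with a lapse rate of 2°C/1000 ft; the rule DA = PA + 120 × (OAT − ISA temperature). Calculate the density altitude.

ISA temperature at 4000 ft = 15 − 2 × (4000/1000) = 7°C.
ISA deviation = 37 − 7 = +30°C.
Density altitude = 4000 + 120 × (30) = 4000 + (+3600) = 7600 ft.

7600 ft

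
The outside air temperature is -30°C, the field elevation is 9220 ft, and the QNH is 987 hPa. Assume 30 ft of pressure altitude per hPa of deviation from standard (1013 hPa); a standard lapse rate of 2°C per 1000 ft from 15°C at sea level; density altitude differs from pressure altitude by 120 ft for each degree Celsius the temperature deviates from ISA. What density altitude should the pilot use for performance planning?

7000 ft

Pressure altitude = 9220 + (1013 − 987) × 30 = 9220 + (+780) = 10000 ft.
ISA temperature at 10000 ft = 15 − 2 × (10000/1000) = -5°C.
ISA deviation = -30 − (-5) = -25°C.
Density altitude = 10000 + 120 × (-25) = 7000 ft.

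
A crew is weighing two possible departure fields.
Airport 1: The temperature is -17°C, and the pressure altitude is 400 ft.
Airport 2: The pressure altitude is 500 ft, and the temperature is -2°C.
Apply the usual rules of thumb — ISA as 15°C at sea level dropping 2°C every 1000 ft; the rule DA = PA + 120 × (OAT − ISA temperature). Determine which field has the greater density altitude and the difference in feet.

Airport 2 by 1924 ft

Airport 1: ISA temp = 14.2°C, deviation -31.2°C, DA = 400 + 120 × (-31.2) = -3344 ft.
Airport 2: ISA temp = 14°C, deviation -16°C, DA = 500 + 120 × (-16) = -1420 ft.
Airport 2 is higher by -1420 − (-3344) = 1924 ft.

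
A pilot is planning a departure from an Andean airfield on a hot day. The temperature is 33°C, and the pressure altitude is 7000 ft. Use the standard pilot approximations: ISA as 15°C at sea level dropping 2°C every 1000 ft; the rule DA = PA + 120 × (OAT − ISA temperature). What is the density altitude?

ISA temperature at 7000 ft = 15 − 2 × (7000/1000) = 1°C.
ISA deviation = 33 − 1 = +32°C.
Density altitude = 7000 + 120 × (32) = 7000 + (+3840) = 10840 ft.

10840 ft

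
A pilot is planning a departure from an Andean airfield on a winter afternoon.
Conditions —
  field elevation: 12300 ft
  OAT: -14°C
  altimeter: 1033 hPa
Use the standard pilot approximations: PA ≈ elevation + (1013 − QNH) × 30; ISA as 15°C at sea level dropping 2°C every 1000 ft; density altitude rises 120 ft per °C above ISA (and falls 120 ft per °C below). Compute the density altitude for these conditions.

11028 ft

Pressure altitude = 12300 + (1013 − 1033) × 30 = 12300 + (-600) = 11700 ft.
ISA temperature at 11700 ft = 15 − 2 × (11700/1000) = -8.4°C.
ISA deviation = -14 − (-8.4) = -5.6°C.
Density altitude = 11700 + 120 × (-5.6) = 11028 ft.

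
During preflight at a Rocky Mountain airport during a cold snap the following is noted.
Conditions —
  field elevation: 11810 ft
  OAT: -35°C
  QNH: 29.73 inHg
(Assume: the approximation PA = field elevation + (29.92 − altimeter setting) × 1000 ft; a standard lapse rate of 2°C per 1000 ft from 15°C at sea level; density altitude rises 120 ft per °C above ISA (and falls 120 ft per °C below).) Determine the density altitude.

Pressure altitude = 11810 + (29.92 − 29.73) × 1000 = 11810 + (+190) = 12000 ft.
ISA temperature at 12000 ft = 15 − 2 × (12000/1000) = -9°C.
ISA deviation = -35 − (-9) = -26°C.
Density altitude = 12000 + 120 × (-26) = 8880 ft.

8880 ft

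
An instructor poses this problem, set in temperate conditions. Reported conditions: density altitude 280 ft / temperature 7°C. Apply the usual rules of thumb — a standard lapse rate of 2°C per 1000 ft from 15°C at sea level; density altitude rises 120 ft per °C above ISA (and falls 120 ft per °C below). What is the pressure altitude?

1000 ft

DA = PA + 120 × (OAT − (15 − 2·PA/1000)) = PA + 120·OAT − 1800 + 0.24·PA = 1.24·PA + 120·OAT − 1800.
So 1.24·PA = 280 − 120 × 7 + 1800 = 1240.
PA = 1240 / 1.24 = 1000 ft.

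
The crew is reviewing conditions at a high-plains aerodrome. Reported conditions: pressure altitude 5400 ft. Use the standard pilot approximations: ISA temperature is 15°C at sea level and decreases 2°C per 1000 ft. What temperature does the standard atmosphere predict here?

ISA temperature = 15 − 2 × (5400/1000) = 15 − 10.8 = 4.2°C.

4.2°C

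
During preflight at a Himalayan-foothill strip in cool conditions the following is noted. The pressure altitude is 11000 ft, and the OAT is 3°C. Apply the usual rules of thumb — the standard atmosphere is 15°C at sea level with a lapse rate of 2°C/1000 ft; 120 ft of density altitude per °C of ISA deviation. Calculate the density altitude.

12200 ft

ISA temperature at 11000 ft = 15 − 2 × (11000/1000) = -7°C.
ISA deviation = 3 − (-7) = +10°C.
Density altitude = 11000 + 120 × (10) = 11000 + (+1200) = 12200 ft.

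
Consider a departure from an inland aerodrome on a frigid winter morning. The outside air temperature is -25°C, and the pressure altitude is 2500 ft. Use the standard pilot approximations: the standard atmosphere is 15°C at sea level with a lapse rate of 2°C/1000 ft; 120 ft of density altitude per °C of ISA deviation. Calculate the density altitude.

ISA temperature at 2500 ft = 15 − 2 × (2500/1000) = 10°C.
ISA deviation = -25 − 10 = -35°C.
Density altitude = 2500 + 120 × (-35) = 2500 + (-4200) = -1700 ft.

-1700 ft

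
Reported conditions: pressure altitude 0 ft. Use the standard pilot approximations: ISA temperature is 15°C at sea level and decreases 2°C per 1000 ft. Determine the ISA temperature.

15°C

ISA temperature = 15 − 2 × (0/1000) = 15 − 0 = 15°C.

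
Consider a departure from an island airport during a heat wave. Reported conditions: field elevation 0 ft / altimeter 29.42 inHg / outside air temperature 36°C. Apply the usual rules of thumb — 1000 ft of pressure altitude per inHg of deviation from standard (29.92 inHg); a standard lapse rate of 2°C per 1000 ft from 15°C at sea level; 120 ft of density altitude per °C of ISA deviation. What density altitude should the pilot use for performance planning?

Pressure altitude = 0 + (29.92 − 29.42) × 1000 = 0 + (+500) = 500 ft.
ISA temperature at 500 ft = 15 − 2 × (500/1000) = 14°C.
ISA deviation = 36 − 14 = +22°C.
Density altitude = 500 + 120 × (22) = 3140 ft.

3140 ft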